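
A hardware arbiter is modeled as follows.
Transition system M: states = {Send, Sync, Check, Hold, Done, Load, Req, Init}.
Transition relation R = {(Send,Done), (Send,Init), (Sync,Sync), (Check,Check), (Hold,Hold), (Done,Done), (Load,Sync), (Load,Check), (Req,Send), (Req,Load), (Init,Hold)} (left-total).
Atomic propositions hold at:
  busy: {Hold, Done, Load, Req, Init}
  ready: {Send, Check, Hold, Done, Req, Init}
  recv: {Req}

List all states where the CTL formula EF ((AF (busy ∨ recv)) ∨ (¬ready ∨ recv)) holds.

Sat(busy ∨ recv) = {Hold, Done, Load, Req, Init}
AF (busy ∨ recv): least fixpoint, start Z0 = {Hold, Done, Load, Req, Init}, add states with every successor in Z. Z1 = {Send, Hold, Done, Load, Req, Init}; fixed.
Sat(AF (busy ∨ recv)) = {Send, Hold, Done, Load, Req, Init}
Sat(¬ready) = {Sync, Load}
Sat(¬ready ∨ recv) = {Sync, Load, Req}
Sat((AF (busy ∨ recv)) ∨ (¬ready ∨ recv)) = {Send, Sync, Hold, Done, Load, Req, Init}
EF ((AF (busy ∨ recv)) ∨ (¬ready ∨ recv)): least fixpoint, start Z0 = {Send, Sync, Hold, Done, Load, Req, Init}, add states with some successor in Z. Already a fixed point.
Sat(EF ((AF (busy ∨ recv)) ∨ (¬ready ∨ recv))) = {Send, Sync, Hold, Done, Load, Req, Init}

{Send, Sync, Hold, Done, Load, Req, Init}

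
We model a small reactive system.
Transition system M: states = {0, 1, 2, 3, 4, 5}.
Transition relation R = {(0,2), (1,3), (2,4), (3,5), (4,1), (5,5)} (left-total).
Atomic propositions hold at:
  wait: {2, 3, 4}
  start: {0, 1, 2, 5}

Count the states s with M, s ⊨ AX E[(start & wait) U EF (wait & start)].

1

Sat(start & wait) = {2}
Sat(wait & start) = {2}
EF (wait & start): least fixpoint, start Z0 = {2}, add states with some successor in Z. Z1 = {0, 2}; fixed.
Sat(EF (wait & start)) = {0, 2}
E[(start & wait) U EF (wait & start)]: least fixpoint, start Z0 = Sat(EF (wait & start)) = {0, 2}, add states in Sat(start & wait) with some successor in Z. Already a fixed point.
Sat(E[(start & wait) U EF (wait & start)]) = {0, 2}
Sat(AX E[(start & wait) U EF (wait & start)]) = {s : every successor in {0, 2}} = {0}
|Sat(AX E[(start & wait) U EF (wait & start)])| = |{0}| = 1.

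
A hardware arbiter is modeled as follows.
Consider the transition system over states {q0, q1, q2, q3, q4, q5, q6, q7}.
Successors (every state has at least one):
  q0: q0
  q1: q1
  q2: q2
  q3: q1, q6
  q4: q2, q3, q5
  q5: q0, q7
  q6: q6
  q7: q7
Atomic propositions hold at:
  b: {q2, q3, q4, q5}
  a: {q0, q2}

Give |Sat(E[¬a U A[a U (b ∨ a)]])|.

Sat(¬a) = {q1, q3, q4, q5, q6, q7}
Sat(b ∨ a) = {q0, q2, q3, q4, q5}
A[a U (b ∨ a)]: least fixpoint, start Z0 = Sat((b ∨ a)) = {q0, q2, q3, q4, q5}, add states in Sat(a) with every successor in Z. Already a fixed point.
Sat(A[a U (b ∨ a)]) = {q0, q2, q3, q4, q5}
E[¬a U A[a U (b ∨ a)]]: least fixpoint, start Z0 = Sat(A[a U (b ∨ a)]) = {q0, q2, q3, q4, q5}, add states in Sat(¬a) with some successor in Z. Already a fixed point.
Sat(E[¬a U A[a U (b ∨ a)]]) = {q0, q2, q3, q4, q5}
|Sat(E[¬a U A[a U (b ∨ a)]])| = |{q0, q2, q3, q4, q5}| = 5.

5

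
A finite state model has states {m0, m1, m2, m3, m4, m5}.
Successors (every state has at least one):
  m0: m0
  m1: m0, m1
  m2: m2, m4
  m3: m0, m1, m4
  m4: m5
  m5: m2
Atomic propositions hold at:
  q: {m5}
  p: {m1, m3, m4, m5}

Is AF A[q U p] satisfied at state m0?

No

A[q U p]: least fixpoint, start Z0 = Sat(p) = {m1, m3, m4, m5}, add states in Sat(q) with every successor in Z. Already a fixed point.
Sat(A[q U p]) = {m1, m3, m4, m5}
AF A[q U p]: least fixpoint, start Z0 = {m1, m3, m4, m5}, add states with every successor in Z. Already a fixed point.
Sat(AF A[q U p]) = {m1, m3, m4, m5}
m0 ∉ Sat(AF A[q U p]) = {m1, m3, m4, m5}, so the formula does not hold at m0.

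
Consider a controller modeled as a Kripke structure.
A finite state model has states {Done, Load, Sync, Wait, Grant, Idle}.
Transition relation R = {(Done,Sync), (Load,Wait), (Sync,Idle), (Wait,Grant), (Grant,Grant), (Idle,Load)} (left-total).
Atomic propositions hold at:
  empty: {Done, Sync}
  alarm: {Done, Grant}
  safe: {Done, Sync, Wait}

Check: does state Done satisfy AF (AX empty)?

Sat(AX empty) = {s : every successor in {Done, Sync}} = {Done}
AF (AX empty): least fixpoint, start Z0 = {Done}, add states with every successor in Z. Already a fixed point.
Sat(AF (AX empty)) = {Done}
Done ∈ Sat(AF (AX empty)) = {Done}, so the formula holds at Done.

Yes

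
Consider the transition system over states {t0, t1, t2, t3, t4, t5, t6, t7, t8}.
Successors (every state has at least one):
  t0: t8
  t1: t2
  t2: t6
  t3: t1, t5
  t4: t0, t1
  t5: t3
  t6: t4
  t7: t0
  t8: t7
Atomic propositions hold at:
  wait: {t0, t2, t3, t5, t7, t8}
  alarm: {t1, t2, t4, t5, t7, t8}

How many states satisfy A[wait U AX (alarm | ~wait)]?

8

Sat(~wait) = {t1, t4, t6}
Sat(alarm | ~wait) = {t1, t2, t4, t5, t6, t7, t8}
Sat(AX (alarm | ~wait)) = {s : every successor in {t1, t2, t4, t5, t6, t7, t8}} = {t0, t1, t2, t3, t6, t8}
A[wait U AX (alarm | ~wait)]: least fixpoint, start Z0 = Sat(AX (alarm | ~wait)) = {t0, t1, t2, t3, t6, t8}, add states in Sat(wait) with every successor in Z. Z1 = {t0, t1, t2, t3, t5, t6, t7, t8}; fixed.
Sat(A[wait U AX (alarm | ~wait)]) = {t0, t1, t2, t3, t5, t6, t7, t8}
|Sat(A[wait U AX (alarm | ~wait)])| = |{t0, t1, t2, t3, t5, t6, t7, t8}| = 8.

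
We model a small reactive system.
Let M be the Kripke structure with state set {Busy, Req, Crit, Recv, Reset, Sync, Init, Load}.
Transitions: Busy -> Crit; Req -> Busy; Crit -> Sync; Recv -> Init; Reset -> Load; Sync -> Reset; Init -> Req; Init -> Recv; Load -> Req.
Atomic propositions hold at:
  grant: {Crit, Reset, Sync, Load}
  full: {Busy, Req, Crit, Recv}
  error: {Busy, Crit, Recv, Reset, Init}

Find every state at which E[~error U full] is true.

Sat(~error) = {Req, Sync, Load}
E[~error U full]: least fixpoint, start Z0 = Sat(full) = {Busy, Req, Crit, Recv}, add states in Sat(~error) with some successor in Z. Z1 = {Busy, Req, Crit, Recv, Load}; fixed.
Sat(E[~error U full]) = {Busy, Req, Crit, Recv, Load}

{Busy, Req, Crit, Recv, Load}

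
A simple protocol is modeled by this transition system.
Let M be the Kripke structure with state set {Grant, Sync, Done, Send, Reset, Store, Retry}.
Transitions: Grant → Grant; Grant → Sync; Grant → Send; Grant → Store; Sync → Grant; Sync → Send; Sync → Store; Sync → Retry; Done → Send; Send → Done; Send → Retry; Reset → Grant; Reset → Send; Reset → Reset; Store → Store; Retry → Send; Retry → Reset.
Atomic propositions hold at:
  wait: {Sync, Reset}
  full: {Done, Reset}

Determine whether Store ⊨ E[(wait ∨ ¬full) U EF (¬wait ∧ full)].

No

Sat(¬full) = {Grant, Sync, Send, Store, Retry}
Sat(wait ∨ ¬full) = {Grant, Sync, Send, Reset, Store, Retry}
Sat(¬wait) = {Grant, Done, Send, Store, Retry}
Sat(¬wait ∧ full) = {Done}
EF (¬wait ∧ full): least fixpoint, start Z0 = {Done}, add states with some successor in Z. Z1 = {Done, Send}; Z2 = {Grant, Sync, Done, Send, Reset, Retry}; fixed.
Sat(EF (¬wait ∧ full)) = {Grant, Sync, Done, Send, Reset, Retry}
E[(wait ∨ ¬full) U EF (¬wait ∧ full)]: least fixpoint, start Z0 = Sat(EF (¬wait ∧ full)) = {Grant, Sync, Done, Send, Reset, Retry}, add states in Sat(wait ∨ ¬full) with some successor in Z. Already a fixed point.
Sat(E[(wait ∨ ¬full) U EF (¬wait ∧ full)]) = {Grant, Sync, Done, Send, Reset, Retry}
Store ∉ Sat(E[(wait ∨ ¬full) U EF (¬wait ∧ full)]) = {Grant, Sync, Done, Send, Reset, Retry}, so the formula does not hold at Store.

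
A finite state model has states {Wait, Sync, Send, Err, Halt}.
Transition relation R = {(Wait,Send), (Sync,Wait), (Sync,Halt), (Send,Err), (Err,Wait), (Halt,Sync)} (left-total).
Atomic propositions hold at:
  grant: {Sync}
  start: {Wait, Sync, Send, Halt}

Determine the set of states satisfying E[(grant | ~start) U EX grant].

Sat(~start) = {Err}
Sat(grant | ~start) = {Sync, Err}
Sat(EX grant) = {s : some successor in {Sync}} = {Halt}
E[(grant | ~start) U EX grant]: least fixpoint, start Z0 = Sat(EX grant) = {Halt}, add states in Sat(grant | ~start) with some successor in Z. Z1 = {Sync, Halt}; fixed.
Sat(E[(grant | ~start) U EX grant]) = {Sync, Halt}

{Sync, Halt}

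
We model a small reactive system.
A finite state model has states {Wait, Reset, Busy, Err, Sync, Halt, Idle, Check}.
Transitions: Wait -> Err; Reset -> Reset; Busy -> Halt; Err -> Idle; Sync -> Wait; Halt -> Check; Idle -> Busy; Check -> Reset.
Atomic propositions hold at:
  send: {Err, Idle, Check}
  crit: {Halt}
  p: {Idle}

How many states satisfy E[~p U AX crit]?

Sat(~p) = {Wait, Reset, Busy, Err, Sync, Halt, Check}
Sat(AX crit) = {s : every successor in {Halt}} = {Busy}
E[~p U AX crit]: least fixpoint, start Z0 = Sat(AX crit) = {Busy}, add states in Sat(~p) with some successor in Z. Already a fixed point.
Sat(E[~p U AX crit]) = {Busy}
|Sat(E[~p U AX crit])| = |{Busy}| = 1.

1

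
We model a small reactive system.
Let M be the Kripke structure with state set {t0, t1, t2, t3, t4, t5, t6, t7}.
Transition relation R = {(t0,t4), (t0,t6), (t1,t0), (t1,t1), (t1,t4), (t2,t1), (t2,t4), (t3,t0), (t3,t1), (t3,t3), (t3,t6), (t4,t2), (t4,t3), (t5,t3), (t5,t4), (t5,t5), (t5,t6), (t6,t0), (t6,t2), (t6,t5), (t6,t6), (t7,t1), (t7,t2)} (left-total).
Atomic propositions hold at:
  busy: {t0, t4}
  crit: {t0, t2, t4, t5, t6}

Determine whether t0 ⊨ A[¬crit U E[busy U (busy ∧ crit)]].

Sat(¬crit) = {t1, t3, t7}
Sat(busy ∧ crit) = {t0, t4}
E[busy U (busy ∧ crit)]: least fixpoint, start Z0 = Sat((busy ∧ crit)) = {t0, t4}, add states in Sat(busy) with some successor in Z. Already a fixed point.
Sat(E[busy U (busy ∧ crit)]) = {t0, t4}
A[¬crit U E[busy U (busy ∧ crit)]]: least fixpoint, start Z0 = Sat(E[busy U (busy ∧ crit)]) = {t0, t4}, add states in Sat(¬crit) with every successor in Z. Already a fixed point.
Sat(A[¬crit U E[busy U (busy ∧ crit)]]) = {t0, t4}
t0 ∈ Sat(A[¬crit U E[busy U (busy ∧ crit)]]) = {t0, t4}, so the formula holds at t0.

Yes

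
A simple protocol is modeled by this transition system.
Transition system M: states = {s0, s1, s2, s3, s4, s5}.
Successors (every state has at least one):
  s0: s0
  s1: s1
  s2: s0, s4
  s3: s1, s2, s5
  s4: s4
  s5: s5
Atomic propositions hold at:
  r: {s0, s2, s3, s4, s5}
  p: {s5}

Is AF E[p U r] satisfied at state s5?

E[p U r]: least fixpoint, start Z0 = Sat(r) = {s0, s2, s3, s4, s5}, add states in Sat(p) with some successor in Z. Already a fixed point.
Sat(E[p U r]) = {s0, s2, s3, s4, s5}
AF E[p U r]: least fixpoint, start Z0 = {s0, s2, s3, s4, s5}, add states with every successor in Z. Already a fixed point.
Sat(AF E[p U r]) = {s0, s2, s3, s4, s5}
s5 ∈ Sat(AF E[p U r]) = {s0, s2, s3, s4, s5}, so the formula holds at s5.

Yes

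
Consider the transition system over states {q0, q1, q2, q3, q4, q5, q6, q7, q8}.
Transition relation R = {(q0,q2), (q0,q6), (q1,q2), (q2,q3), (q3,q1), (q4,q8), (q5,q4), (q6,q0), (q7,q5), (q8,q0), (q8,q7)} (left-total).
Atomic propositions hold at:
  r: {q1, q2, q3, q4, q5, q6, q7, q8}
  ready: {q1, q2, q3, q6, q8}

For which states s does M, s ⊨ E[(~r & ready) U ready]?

{q1, q2, q3, q6, q8}

Sat(~r) = {q0}
Sat(~r & ready) = ∅
E[(~r & ready) U ready]: least fixpoint, start Z0 = Sat(ready) = {q1, q2, q3, q6, q8}, add states in Sat(~r & ready) with some successor in Z. Already a fixed point.
Sat(E[(~r & ready) U ready]) = {q1, q2, q3, q6, q8}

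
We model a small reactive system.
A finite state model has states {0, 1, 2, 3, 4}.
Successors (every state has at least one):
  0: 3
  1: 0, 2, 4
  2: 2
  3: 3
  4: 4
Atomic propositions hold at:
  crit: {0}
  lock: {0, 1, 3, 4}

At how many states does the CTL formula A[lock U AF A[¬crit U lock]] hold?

4

Sat(¬crit) = {1, 2, 3, 4}
A[¬crit U lock]: least fixpoint, start Z0 = Sat(lock) = {0, 1, 3, 4}, add states in Sat(¬crit) with every successor in Z. Already a fixed point.
Sat(A[¬crit U lock]) = {0, 1, 3, 4}
AF A[¬crit U lock]: least fixpoint, start Z0 = {0, 1, 3, 4}, add states with every successor in Z. Already a fixed point.
Sat(AF A[¬crit U lock]) = {0, 1, 3, 4}
A[lock U AF A[¬crit U lock]]: least fixpoint, start Z0 = Sat(AF A[¬crit U lock]) = {0, 1, 3, 4}, add states in Sat(lock) with every successor in Z. Already a fixed point.
Sat(A[lock U AF A[¬crit U lock]]) = {0, 1, 3, 4}
|Sat(A[lock U AF A[¬crit U lock]])| = |{0, 1, 3, 4}| = 4.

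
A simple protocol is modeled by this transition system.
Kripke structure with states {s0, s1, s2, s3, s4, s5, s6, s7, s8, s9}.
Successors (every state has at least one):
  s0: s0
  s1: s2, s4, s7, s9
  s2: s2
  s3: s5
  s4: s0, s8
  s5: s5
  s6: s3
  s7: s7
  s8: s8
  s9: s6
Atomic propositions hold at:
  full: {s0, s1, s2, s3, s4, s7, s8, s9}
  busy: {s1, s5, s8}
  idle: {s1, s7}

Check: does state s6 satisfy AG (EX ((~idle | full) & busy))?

No

Sat(~idle) = {s0, s2, s3, s4, s5, s6, s8, s9}
Sat(~idle | full) = {s0, s1, s2, s3, s4, s5, s6, s7, s8, s9}
Sat((~idle | full) & busy) = {s1, s5, s8}
Sat(EX ((~idle | full) & busy)) = {s : some successor in {s1, s5, s8}} = {s3, s4, s5, s8}
AG (EX ((~idle | full) & busy)): greatest fixpoint, start Z0 = {s3, s4, s5, s8}, keep only states in Sat with every successor in Z. Z1 = {s3, s5, s8}; fixed.
Sat(AG (EX ((~idle | full) & busy))) = {s3, s5, s8}
s6 ∉ Sat(AG (EX ((~idle | full) & busy))) = {s3, s5, s8}, so the formula does not hold at s6.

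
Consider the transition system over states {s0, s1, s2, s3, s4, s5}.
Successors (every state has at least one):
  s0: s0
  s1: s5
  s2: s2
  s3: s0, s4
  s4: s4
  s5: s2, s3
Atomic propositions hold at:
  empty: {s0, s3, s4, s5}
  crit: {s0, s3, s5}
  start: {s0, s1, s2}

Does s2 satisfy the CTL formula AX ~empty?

Yes

Sat(~empty) = {s1, s2}
Sat(AX ~empty) = {s : every successor in {s1, s2}} = {s2}
s2 ∈ Sat(AX ~empty) = {s2}, so the formula holds at s2.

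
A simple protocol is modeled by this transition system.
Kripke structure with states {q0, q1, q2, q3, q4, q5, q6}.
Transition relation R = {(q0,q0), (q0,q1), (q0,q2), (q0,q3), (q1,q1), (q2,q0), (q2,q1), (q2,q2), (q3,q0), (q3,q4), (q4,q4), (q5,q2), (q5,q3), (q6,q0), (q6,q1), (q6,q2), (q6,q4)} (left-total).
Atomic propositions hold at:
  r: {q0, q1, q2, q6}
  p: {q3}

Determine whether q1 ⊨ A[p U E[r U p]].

No

E[r U p]: least fixpoint, start Z0 = Sat(p) = {q3}, add states in Sat(r) with some successor in Z. Z1 = {q0, q3}; Z2 = {q0, q2, q3, q6}; fixed.
Sat(E[r U p]) = {q0, q2, q3, q6}
A[p U E[r U p]]: least fixpoint, start Z0 = Sat(E[r U p]) = {q0, q2, q3, q6}, add states in Sat(p) with every successor in Z. Already a fixed point.
Sat(A[p U E[r U p]]) = {q0, q2, q3, q6}
q1 ∉ Sat(A[p U E[r U p]]) = {q0, q2, q3, q6}, so the formula does not hold at q1.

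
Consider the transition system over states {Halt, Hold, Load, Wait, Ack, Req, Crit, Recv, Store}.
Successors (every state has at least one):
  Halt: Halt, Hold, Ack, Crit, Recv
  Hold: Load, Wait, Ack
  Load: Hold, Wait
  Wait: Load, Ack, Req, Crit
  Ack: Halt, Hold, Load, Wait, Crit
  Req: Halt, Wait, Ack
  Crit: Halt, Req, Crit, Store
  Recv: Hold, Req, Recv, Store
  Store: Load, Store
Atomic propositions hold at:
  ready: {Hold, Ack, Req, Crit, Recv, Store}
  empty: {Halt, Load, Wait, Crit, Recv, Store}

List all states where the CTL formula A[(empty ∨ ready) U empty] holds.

{Halt, Load, Wait, Crit, Recv, Store}

Sat(empty ∨ ready) = {Halt, Hold, Load, Wait, Ack, Req, Crit, Recv, Store}
A[(empty ∨ ready) U empty]: least fixpoint, start Z0 = Sat(empty) = {Halt, Load, Wait, Crit, Recv, Store}, add states in Sat(empty ∨ ready) with every successor in Z. Already a fixed point.
Sat(A[(empty ∨ ready) U empty]) = {Halt, Load, Wait, Crit, Recv, Store}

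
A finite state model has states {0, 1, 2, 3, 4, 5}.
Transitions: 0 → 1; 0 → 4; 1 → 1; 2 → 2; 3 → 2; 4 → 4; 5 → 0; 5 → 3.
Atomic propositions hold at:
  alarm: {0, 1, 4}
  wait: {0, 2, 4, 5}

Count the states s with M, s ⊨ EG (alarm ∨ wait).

5

Sat(alarm ∨ wait) = {0, 1, 2, 4, 5}
EG (alarm ∨ wait): greatest fixpoint, start Z0 = {0, 1, 2, 4, 5}, keep only states in Sat with some successor in Z. Already a fixed point.
Sat(EG (alarm ∨ wait)) = {0, 1, 2, 4, 5}
|Sat(EG (alarm ∨ wait))| = |{0, 1, 2, 4, 5}| = 5.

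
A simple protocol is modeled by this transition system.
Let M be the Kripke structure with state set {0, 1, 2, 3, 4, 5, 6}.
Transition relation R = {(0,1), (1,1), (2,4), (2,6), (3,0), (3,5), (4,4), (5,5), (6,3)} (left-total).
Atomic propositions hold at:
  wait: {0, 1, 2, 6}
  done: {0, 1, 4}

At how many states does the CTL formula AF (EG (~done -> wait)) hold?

4

Sat(~done) = {2, 3, 5, 6}
Sat(~done -> wait) = {0, 1, 2, 4, 6}
EG (~done -> wait): greatest fixpoint, start Z0 = {0, 1, 2, 4, 6}, keep only states in Sat with some successor in Z. Z1 = {0, 1, 2, 4}; fixed.
Sat(EG (~done -> wait)) = {0, 1, 2, 4}
AF (EG (~done -> wait)): least fixpoint, start Z0 = {0, 1, 2, 4}, add states with every successor in Z. Already a fixed point.
Sat(AF (EG (~done -> wait))) = {0, 1, 2, 4}
|Sat(AF (EG (~done -> wait)))| = |{0, 1, 2, 4}| = 4.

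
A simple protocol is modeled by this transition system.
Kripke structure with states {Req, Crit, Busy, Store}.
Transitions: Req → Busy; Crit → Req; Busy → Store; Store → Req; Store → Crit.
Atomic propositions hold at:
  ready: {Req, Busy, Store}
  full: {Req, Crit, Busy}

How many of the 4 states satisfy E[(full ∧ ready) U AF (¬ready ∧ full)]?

1

Sat(full ∧ ready) = {Req, Busy}
Sat(¬ready) = {Crit}
Sat(¬ready ∧ full) = {Crit}
AF (¬ready ∧ full): least fixpoint, start Z0 = {Crit}, add states with every successor in Z. Already a fixed point.
Sat(AF (¬ready ∧ full)) = {Crit}
E[(full ∧ ready) U AF (¬ready ∧ full)]: least fixpoint, start Z0 = Sat(AF (¬ready ∧ full)) = {Crit}, add states in Sat(full ∧ ready) with some successor in Z. Already a fixed point.
Sat(E[(full ∧ ready) U AF (¬ready ∧ full)]) = {Crit}
|Sat(E[(full ∧ ready) U AF (¬ready ∧ full)])| = |{Crit}| = 1.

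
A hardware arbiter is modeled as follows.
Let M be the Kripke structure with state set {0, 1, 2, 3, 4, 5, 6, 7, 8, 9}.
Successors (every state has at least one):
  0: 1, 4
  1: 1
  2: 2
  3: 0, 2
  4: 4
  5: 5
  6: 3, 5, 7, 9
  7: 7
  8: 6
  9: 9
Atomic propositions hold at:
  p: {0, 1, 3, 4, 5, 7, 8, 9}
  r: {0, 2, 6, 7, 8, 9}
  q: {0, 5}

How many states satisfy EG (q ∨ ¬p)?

Sat(¬p) = {2, 6}
Sat(q ∨ ¬p) = {0, 2, 5, 6}
EG (q ∨ ¬p): greatest fixpoint, start Z0 = {0, 2, 5, 6}, keep only states in Sat with some successor in Z. Z1 = {2, 5, 6}; fixed.
Sat(EG (q ∨ ¬p)) = {2, 5, 6}
|Sat(EG (q ∨ ¬p))| = |{2, 5, 6}| = 3.

3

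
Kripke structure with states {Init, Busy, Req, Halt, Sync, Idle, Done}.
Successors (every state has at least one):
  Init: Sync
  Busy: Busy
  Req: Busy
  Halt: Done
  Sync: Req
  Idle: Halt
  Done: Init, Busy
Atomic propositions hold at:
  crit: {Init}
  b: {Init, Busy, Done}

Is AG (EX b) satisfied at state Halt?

No

Sat(EX b) = {s : some successor in {Init, Busy, Done}} = {Busy, Req, Halt, Done}
AG (EX b): greatest fixpoint, start Z0 = {Busy, Req, Halt, Done}, keep only states in Sat with every successor in Z. Z1 = {Busy, Req, Halt}; Z2 = {Busy, Req}; fixed.
Sat(AG (EX b)) = {Busy, Req}
Halt ∉ Sat(AG (EX b)) = {Busy, Req}, so the formula does not hold at Halt.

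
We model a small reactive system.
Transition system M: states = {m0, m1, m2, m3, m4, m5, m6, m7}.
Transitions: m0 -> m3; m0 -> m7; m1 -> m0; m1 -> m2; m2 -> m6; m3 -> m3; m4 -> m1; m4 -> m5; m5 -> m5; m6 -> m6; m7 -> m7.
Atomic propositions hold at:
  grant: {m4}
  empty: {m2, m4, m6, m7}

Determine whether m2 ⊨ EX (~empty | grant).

No

Sat(~empty) = {m0, m1, m3, m5}
Sat(~empty | grant) = {m0, m1, m3, m4, m5}
Sat(EX (~empty | grant)) = {s : some successor in {m0, m1, m3, m4, m5}} = {m0, m1, m3, m4, m5}
m2 ∉ Sat(EX (~empty | grant)) = {m0, m1, m3, m4, m5}, so the formula does not hold at m2.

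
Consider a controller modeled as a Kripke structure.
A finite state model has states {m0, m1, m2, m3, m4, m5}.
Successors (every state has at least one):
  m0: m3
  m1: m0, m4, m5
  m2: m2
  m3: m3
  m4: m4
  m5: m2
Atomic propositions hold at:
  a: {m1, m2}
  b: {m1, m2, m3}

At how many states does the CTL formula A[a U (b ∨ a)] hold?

3

Sat(b ∨ a) = {m1, m2, m3}
A[a U (b ∨ a)]: least fixpoint, start Z0 = Sat((b ∨ a)) = {m1, m2, m3}, add states in Sat(a) with every successor in Z. Already a fixed point.
Sat(A[a U (b ∨ a)]) = {m1, m2, m3}
|Sat(A[a U (b ∨ a)])| = |{m1, m2, m3}| = 3.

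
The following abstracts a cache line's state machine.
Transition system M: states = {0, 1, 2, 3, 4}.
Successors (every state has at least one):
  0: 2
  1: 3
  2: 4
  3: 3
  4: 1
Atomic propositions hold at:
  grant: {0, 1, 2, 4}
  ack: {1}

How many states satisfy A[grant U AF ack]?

AF ack: least fixpoint, start Z0 = {1}, add states with every successor in Z. Z1 = {1, 4}; Z2 = {1, 2, 4}; Z3 = {0, 1, 2, 4}; fixed.
Sat(AF ack) = {0, 1, 2, 4}
A[grant U AF ack]: least fixpoint, start Z0 = Sat(AF ack) = {0, 1, 2, 4}, add states in Sat(grant) with every successor in Z. Already a fixed point.
Sat(A[grant U AF ack]) = {0, 1, 2, 4}
|Sat(A[grant U AF ack])| = |{0, 1, 2, 4}| = 4.

4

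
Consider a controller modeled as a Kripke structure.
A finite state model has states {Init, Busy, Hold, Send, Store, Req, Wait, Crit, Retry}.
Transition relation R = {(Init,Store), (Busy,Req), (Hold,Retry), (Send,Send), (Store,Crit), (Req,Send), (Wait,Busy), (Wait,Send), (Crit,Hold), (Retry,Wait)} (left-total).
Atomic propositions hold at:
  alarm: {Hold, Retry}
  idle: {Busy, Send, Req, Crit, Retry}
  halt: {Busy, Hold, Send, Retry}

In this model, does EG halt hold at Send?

Yes

EG halt: greatest fixpoint, start Z0 = {Busy, Hold, Send, Retry}, keep only states in Sat with some successor in Z. Z1 = {Hold, Send}; Z2 = {Send}; fixed.
Sat(EG halt) = {Send}
Send ∈ Sat(EG halt) = {Send}, so the formula holds at Send.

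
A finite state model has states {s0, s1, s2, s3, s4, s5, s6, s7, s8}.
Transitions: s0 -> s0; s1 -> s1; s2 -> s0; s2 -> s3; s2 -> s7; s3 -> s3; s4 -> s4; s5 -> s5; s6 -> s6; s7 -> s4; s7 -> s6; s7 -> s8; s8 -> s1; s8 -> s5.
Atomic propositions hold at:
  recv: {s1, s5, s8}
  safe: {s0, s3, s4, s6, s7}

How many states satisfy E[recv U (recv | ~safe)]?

Sat(~safe) = {s1, s2, s5, s8}
Sat(recv | ~safe) = {s1, s2, s5, s8}
E[recv U (recv | ~safe)]: least fixpoint, start Z0 = Sat((recv | ~safe)) = {s1, s2, s5, s8}, add states in Sat(recv) with some successor in Z. Already a fixed point.
Sat(E[recv U (recv | ~safe)]) = {s1, s2, s5, s8}
|Sat(E[recv U (recv | ~safe)])| = |{s1, s2, s5, s8}| = 4.

4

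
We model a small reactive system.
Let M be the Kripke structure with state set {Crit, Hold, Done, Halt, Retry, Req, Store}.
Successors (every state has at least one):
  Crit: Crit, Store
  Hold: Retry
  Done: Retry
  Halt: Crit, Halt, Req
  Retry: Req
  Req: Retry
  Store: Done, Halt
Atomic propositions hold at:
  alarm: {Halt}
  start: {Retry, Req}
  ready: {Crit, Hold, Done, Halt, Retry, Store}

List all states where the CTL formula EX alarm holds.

{Halt, Store}

Sat(EX alarm) = {s : some successor in {Halt}} = {Halt, Store}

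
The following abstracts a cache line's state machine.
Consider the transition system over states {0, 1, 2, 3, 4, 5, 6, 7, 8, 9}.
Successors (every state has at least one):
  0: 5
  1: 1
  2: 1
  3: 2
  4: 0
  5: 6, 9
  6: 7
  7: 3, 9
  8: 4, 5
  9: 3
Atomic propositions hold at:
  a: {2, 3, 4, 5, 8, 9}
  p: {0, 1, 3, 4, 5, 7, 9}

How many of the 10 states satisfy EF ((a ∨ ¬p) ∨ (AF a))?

9

Sat(¬p) = {2, 6, 8}
Sat(a ∨ ¬p) = {2, 3, 4, 5, 6, 8, 9}
AF a: least fixpoint, start Z0 = {2, 3, 4, 5, 8, 9}, add states with every successor in Z. Z1 = {0, 2, 3, 4, 5, 7, 8, 9}; Z2 = {0, 2, 3, 4, 5, 6, 7, 8, 9}; fixed.
Sat(AF a) = {0, 2, 3, 4, 5, 6, 7, 8, 9}
Sat((a ∨ ¬p) ∨ (AF a)) = {0, 2, 3, 4, 5, 6, 7, 8, 9}
EF ((a ∨ ¬p) ∨ (AF a)): least fixpoint, start Z0 = {0, 2, 3, 4, 5, 6, 7, 8, 9}, add states with some successor in Z. Already a fixed point.
Sat(EF ((a ∨ ¬p) ∨ (AF a))) = {0, 2, 3, 4, 5, 6, 7, 8, 9}
|Sat(EF ((a ∨ ¬p) ∨ (AF a)))| = |{0, 2, 3, 4, 5, 6, 7, 8, 9}| = 9.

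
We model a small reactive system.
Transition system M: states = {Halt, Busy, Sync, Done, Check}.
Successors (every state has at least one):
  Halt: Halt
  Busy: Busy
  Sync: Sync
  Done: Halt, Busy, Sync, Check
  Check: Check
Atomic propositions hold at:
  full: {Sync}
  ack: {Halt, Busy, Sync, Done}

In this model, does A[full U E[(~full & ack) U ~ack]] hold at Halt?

Sat(~full) = {Halt, Busy, Done, Check}
Sat(~full & ack) = {Halt, Busy, Done}
Sat(~ack) = {Check}
E[(~full & ack) U ~ack]: least fixpoint, start Z0 = Sat(~ack) = {Check}, add states in Sat(~full & ack) with some successor in Z. Z1 = {Done, Check}; fixed.
Sat(E[(~full & ack) U ~ack]) = {Done, Check}
A[full U E[(~full & ack) U ~ack]]: least fixpoint, start Z0 = Sat(E[(~full & ack) U ~ack]) = {Done, Check}, add states in Sat(full) with every successor in Z. Already a fixed point.
Sat(A[full U E[(~full & ack) U ~ack]]) = {Done, Check}
Halt ∉ Sat(A[full U E[(~full & ack) U ~ack]]) = {Done, Check}, so the formula does not hold at Halt.

No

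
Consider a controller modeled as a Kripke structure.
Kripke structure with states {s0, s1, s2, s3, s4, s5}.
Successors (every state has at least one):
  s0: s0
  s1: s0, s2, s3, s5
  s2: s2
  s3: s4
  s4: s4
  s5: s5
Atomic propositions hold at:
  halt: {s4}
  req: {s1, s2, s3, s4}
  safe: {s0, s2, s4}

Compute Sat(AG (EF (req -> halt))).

Sat(req -> halt) = {s0, s4, s5}
EF (req -> halt): least fixpoint, start Z0 = {s0, s4, s5}, add states with some successor in Z. Z1 = {s0, s1, s3, s4, s5}; fixed.
Sat(EF (req -> halt)) = {s0, s1, s3, s4, s5}
AG (EF (req -> halt)): greatest fixpoint, start Z0 = {s0, s1, s3, s4, s5}, keep only states in Sat with every successor in Z. Z1 = {s0, s3, s4, s5}; fixed.
Sat(AG (EF (req -> halt))) = {s0, s3, s4, s5}

{s0, s3, s4, s5}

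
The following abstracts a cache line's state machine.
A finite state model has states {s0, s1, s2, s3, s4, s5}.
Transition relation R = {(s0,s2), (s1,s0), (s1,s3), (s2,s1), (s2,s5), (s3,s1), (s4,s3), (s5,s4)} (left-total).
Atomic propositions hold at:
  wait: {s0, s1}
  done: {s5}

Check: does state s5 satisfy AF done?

AF done: least fixpoint, start Z0 = {s5}, add states with every successor in Z. Already a fixed point.
Sat(AF done) = {s5}
s5 ∈ Sat(AF done) = {s5}, so the formula holds at s5.

Yes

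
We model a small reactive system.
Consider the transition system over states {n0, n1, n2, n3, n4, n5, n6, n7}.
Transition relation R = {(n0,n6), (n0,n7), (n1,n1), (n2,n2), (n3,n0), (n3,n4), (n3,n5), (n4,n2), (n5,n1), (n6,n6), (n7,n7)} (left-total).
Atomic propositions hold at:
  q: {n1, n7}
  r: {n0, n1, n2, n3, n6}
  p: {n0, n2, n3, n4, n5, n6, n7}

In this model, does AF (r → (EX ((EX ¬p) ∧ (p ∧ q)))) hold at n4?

Yes

Sat(¬p) = {n1}
Sat(EX ¬p) = {s : some successor in {n1}} = {n1, n5}
Sat(p ∧ q) = {n7}
Sat((EX ¬p) ∧ (p ∧ q)) = ∅
Sat(EX ((EX ¬p) ∧ (p ∧ q))) = {s : some successor in ∅} = ∅
Sat(r → (EX ((EX ¬p) ∧ (p ∧ q)))) = {n4, n5, n7}
AF (r → (EX ((EX ¬p) ∧ (p ∧ q)))): least fixpoint, start Z0 = {n4, n5, n7}, add states with every successor in Z. Already a fixed point.
Sat(AF (r → (EX ((EX ¬p) ∧ (p ∧ q))))) = {n4, n5, n7}
n4 ∈ Sat(AF (r → (EX ((EX ¬p) ∧ (p ∧ q))))) = {n4, n5, n7}, so the formula holds at n4.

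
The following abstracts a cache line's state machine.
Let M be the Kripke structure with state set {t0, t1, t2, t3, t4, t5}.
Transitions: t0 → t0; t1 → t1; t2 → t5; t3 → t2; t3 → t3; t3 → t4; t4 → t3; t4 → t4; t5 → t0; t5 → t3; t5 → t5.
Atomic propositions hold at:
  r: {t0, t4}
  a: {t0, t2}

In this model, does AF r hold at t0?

AF r: least fixpoint, start Z0 = {t0, t4}, add states with every successor in Z. Already a fixed point.
Sat(AF r) = {t0, t4}
t0 ∈ Sat(AF r) = {t0, t4}, so the formula holds at t0.

Yes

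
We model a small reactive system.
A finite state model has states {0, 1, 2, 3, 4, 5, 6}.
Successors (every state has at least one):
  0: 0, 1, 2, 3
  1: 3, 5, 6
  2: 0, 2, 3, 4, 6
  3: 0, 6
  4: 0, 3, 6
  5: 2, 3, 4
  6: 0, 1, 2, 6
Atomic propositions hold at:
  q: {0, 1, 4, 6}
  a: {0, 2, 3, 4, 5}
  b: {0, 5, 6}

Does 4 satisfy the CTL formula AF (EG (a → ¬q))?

No

Sat(¬q) = {2, 3, 5}
Sat(a → ¬q) = {1, 2, 3, 5, 6}
EG (a → ¬q): greatest fixpoint, start Z0 = {1, 2, 3, 5, 6}, keep only states in Sat with some successor in Z. Already a fixed point.
Sat(EG (a → ¬q)) = {1, 2, 3, 5, 6}
AF (EG (a → ¬q)): least fixpoint, start Z0 = {1, 2, 3, 5, 6}, add states with every successor in Z. Already a fixed point.
Sat(AF (EG (a → ¬q))) = {1, 2, 3, 5, 6}
4 ∉ Sat(AF (EG (a → ¬q))) = {1, 2, 3, 5, 6}, so the formula does not hold at 4.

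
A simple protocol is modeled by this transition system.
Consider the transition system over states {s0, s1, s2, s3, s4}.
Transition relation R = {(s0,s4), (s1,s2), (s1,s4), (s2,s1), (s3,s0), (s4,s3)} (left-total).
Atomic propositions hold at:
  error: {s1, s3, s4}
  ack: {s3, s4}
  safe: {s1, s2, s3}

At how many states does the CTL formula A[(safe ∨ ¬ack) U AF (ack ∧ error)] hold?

3

Sat(¬ack) = {s0, s1, s2}
Sat(safe ∨ ¬ack) = {s0, s1, s2, s3}
Sat(ack ∧ error) = {s3, s4}
AF (ack ∧ error): least fixpoint, start Z0 = {s3, s4}, add states with every successor in Z. Z1 = {s0, s3, s4}; fixed.
Sat(AF (ack ∧ error)) = {s0, s3, s4}
A[(safe ∨ ¬ack) U AF (ack ∧ error)]: least fixpoint, start Z0 = Sat(AF (ack ∧ error)) = {s0, s3, s4}, add states in Sat(safe ∨ ¬ack) with every successor in Z. Already a fixed point.
Sat(A[(safe ∨ ¬ack) U AF (ack ∧ error)]) = {s0, s3, s4}
|Sat(A[(safe ∨ ¬ack) U AF (ack ∧ error)])| = |{s0, s3, s4}| = 3.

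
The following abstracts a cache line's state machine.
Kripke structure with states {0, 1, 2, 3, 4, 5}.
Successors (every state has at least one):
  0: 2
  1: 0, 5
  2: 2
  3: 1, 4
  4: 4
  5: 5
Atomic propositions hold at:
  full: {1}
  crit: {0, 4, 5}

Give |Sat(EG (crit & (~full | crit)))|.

Sat(~full) = {0, 2, 3, 4, 5}
Sat(~full | crit) = {0, 2, 3, 4, 5}
Sat(crit & (~full | crit)) = {0, 4, 5}
EG (crit & (~full | crit)): greatest fixpoint, start Z0 = {0, 4, 5}, keep only states in Sat with some successor in Z. Z1 = {4, 5}; fixed.
Sat(EG (crit & (~full | crit))) = {4, 5}
|Sat(EG (crit & (~full | crit)))| = |{4, 5}| = 2.

2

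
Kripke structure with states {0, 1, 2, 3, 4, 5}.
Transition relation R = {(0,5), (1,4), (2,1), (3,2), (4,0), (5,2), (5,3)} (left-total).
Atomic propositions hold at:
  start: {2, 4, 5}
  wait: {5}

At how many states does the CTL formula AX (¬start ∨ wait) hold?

Sat(¬start) = {0, 1, 3}
Sat(¬start ∨ wait) = {0, 1, 3, 5}
Sat(AX (¬start ∨ wait)) = {s : every successor in {0, 1, 3, 5}} = {0, 2, 4}
|Sat(AX (¬start ∨ wait))| = |{0, 2, 4}| = 3.

3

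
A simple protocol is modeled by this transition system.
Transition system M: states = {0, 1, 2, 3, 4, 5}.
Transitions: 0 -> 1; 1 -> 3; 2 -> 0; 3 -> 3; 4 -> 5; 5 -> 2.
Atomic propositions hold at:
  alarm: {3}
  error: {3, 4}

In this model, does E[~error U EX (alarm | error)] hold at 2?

Sat(~error) = {0, 1, 2, 5}
Sat(alarm | error) = {3, 4}
Sat(EX (alarm | error)) = {s : some successor in {3, 4}} = {1, 3}
E[~error U EX (alarm | error)]: least fixpoint, start Z0 = Sat(EX (alarm | error)) = {1, 3}, add states in Sat(~error) with some successor in Z. Z1 = {0, 1, 3}; Z2 = {0, 1, 2, 3}; Z3 = {0, 1, 2, 3, 5}; fixed.
Sat(E[~error U EX (alarm | error)]) = {0, 1, 2, 3, 5}
2 ∈ Sat(E[~error U EX (alarm | error)]) = {0, 1, 2, 3, 5}, so the formula holds at 2.

Yes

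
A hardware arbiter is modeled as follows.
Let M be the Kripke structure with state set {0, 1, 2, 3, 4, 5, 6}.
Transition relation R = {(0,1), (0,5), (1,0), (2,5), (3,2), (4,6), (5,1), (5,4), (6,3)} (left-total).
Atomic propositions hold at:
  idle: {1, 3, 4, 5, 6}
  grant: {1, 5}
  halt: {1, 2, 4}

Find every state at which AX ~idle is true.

Sat(~idle) = {0, 2}
Sat(AX ~idle) = {s : every successor in {0, 2}} = {1, 3}

{1, 3}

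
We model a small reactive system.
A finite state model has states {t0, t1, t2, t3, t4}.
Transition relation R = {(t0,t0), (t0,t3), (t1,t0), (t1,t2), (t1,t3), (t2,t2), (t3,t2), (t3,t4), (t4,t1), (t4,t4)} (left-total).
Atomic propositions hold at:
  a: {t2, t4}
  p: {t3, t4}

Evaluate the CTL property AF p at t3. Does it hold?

AF p: least fixpoint, start Z0 = {t3, t4}, add states with every successor in Z. Already a fixed point.
Sat(AF p) = {t3, t4}
t3 ∈ Sat(AF p) = {t3, t4}, so the formula holds at t3.

Yes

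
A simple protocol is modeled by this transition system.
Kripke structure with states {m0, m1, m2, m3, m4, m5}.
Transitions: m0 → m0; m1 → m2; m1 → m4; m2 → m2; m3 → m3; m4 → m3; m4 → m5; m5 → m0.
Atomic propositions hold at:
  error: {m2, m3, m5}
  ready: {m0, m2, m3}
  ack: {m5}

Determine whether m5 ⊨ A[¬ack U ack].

Yes

Sat(¬ack) = {m0, m1, m2, m3, m4}
A[¬ack U ack]: least fixpoint, start Z0 = Sat(ack) = {m5}, add states in Sat(¬ack) with every successor in Z. Already a fixed point.
Sat(A[¬ack U ack]) = {m5}
m5 ∈ Sat(A[¬ack U ack]) = {m5}, so the formula holds at m5.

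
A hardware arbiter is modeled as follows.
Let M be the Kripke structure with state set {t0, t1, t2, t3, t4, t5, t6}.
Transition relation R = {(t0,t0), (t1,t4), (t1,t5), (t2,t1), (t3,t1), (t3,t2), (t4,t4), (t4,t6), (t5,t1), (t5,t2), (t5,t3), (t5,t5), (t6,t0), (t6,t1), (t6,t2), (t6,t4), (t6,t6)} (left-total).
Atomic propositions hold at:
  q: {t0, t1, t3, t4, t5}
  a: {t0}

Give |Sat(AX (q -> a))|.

Sat(q -> a) = {t0, t2, t6}
Sat(AX (q -> a)) = {s : every successor in {t0, t2, t6}} = {t0}
|Sat(AX (q -> a))| = |{t0}| = 1.

1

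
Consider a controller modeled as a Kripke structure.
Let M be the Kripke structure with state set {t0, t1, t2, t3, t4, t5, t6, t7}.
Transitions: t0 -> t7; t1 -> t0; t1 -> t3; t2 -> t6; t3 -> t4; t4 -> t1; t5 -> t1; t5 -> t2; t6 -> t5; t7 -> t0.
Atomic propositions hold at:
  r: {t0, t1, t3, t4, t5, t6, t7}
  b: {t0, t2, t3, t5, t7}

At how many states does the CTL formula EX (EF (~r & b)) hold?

3

Sat(~r) = {t2}
Sat(~r & b) = {t2}
EF (~r & b): least fixpoint, start Z0 = {t2}, add states with some successor in Z. Z1 = {t2, t5}; Z2 = {t2, t5, t6}; fixed.
Sat(EF (~r & b)) = {t2, t5, t6}
Sat(EX (EF (~r & b))) = {s : some successor in {t2, t5, t6}} = {t2, t5, t6}
|Sat(EX (EF (~r & b)))| = |{t2, t5, t6}| = 3.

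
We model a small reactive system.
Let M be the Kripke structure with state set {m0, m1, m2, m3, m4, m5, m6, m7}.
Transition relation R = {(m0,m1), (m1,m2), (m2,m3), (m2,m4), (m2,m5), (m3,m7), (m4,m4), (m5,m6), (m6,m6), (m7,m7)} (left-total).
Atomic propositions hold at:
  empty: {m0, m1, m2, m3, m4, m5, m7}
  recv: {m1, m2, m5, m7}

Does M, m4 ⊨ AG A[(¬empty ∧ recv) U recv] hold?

Sat(¬empty) = {m6}
Sat(¬empty ∧ recv) = ∅
A[(¬empty ∧ recv) U recv]: least fixpoint, start Z0 = Sat(recv) = {m1, m2, m5, m7}, add states in Sat(¬empty ∧ recv) with every successor in Z. Already a fixed point.
Sat(A[(¬empty ∧ recv) U recv]) = {m1, m2, m5, m7}
AG A[(¬empty ∧ recv) U recv]: greatest fixpoint, start Z0 = {m1, m2, m5, m7}, keep only states in Sat with every successor in Z. Z1 = {m1, m7}; Z2 = {m7}; fixed.
Sat(AG A[(¬empty ∧ recv) U recv]) = {m7}
m4 ∉ Sat(AG A[(¬empty ∧ recv) U recv]) = {m7}, so the formula does not hold at m4.

No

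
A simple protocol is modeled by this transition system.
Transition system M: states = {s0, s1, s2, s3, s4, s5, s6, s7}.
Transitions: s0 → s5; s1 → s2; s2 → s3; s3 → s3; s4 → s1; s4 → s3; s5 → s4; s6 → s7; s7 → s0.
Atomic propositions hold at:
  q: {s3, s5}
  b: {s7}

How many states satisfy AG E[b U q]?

E[b U q]: least fixpoint, start Z0 = Sat(q) = {s3, s5}, add states in Sat(b) with some successor in Z. Already a fixed point.
Sat(E[b U q]) = {s3, s5}
AG E[b U q]: greatest fixpoint, start Z0 = {s3, s5}, keep only states in Sat with every successor in Z. Z1 = {s3}; fixed.
Sat(AG E[b U q]) = {s3}
|Sat(AG E[b U q])| = |{s3}| = 1.

1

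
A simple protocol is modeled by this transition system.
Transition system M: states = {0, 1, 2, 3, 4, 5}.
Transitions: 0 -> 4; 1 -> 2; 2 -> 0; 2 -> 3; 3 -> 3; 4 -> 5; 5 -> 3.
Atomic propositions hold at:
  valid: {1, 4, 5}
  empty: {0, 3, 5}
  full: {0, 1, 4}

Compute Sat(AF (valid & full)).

Sat(valid & full) = {1, 4}
AF (valid & full): least fixpoint, start Z0 = {1, 4}, add states with every successor in Z. Z1 = {0, 1, 4}; fixed.
Sat(AF (valid & full)) = {0, 1, 4}

{0, 1, 4}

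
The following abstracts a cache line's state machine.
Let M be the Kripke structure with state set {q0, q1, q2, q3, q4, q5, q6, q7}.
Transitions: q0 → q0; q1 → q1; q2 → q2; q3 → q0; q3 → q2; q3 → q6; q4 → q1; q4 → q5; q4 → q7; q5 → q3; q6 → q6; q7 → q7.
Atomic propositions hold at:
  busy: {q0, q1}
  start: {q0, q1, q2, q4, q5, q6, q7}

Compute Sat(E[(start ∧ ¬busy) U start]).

Sat(¬busy) = {q2, q3, q4, q5, q6, q7}
Sat(start ∧ ¬busy) = {q2, q4, q5, q6, q7}
E[(start ∧ ¬busy) U start]: least fixpoint, start Z0 = Sat(start) = {q0, q1, q2, q4, q5, q6, q7}, add states in Sat(start ∧ ¬busy) with some successor in Z. Already a fixed point.
Sat(E[(start ∧ ¬busy) U start]) = {q0, q1, q2, q4, q5, q6, q7}

{q0, q1, q2, q4, q5, q6, q7}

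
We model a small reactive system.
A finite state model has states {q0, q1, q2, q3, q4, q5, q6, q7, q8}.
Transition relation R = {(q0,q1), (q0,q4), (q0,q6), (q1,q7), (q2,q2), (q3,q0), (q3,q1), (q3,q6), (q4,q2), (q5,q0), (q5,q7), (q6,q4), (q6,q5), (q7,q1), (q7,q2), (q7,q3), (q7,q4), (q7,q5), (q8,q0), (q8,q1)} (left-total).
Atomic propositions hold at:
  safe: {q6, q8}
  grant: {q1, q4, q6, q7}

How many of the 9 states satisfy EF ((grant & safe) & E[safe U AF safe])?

Sat(grant & safe) = {q6}
AF safe: least fixpoint, start Z0 = {q6, q8}, add states with every successor in Z. Already a fixed point.
Sat(AF safe) = {q6, q8}
E[safe U AF safe]: least fixpoint, start Z0 = Sat(AF safe) = {q6, q8}, add states in Sat(safe) with some successor in Z. Already a fixed point.
Sat(E[safe U AF safe]) = {q6, q8}
Sat((grant & safe) & E[safe U AF safe]) = {q6}
EF ((grant & safe) & E[safe U AF safe]): least fixpoint, start Z0 = {q6}, add states with some successor in Z. Z1 = {q0, q3, q6}; Z2 = {q0, q3, q5, q6, q7, q8}; Z3 = {q0, q1, q3, q5, q6, q7, q8}; fixed.
Sat(EF ((grant & safe) & E[safe U AF safe])) = {q0, q1, q3, q5, q6, q7, q8}
|Sat(EF ((grant & safe) & E[safe U AF safe]))| = |{q0, q1, q3, q5, q6, q7, q8}| = 7.

7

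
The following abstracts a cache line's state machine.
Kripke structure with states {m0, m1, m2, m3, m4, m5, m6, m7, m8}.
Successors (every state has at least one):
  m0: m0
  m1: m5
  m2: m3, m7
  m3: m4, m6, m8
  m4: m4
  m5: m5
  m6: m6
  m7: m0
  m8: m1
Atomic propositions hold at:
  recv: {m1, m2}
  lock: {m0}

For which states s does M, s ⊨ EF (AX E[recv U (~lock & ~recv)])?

{m1, m2, m3, m4, m5, m6, m8}

Sat(~lock) = {m1, m2, m3, m4, m5, m6, m7, m8}
Sat(~recv) = {m0, m3, m4, m5, m6, m7, m8}
Sat(~lock & ~recv) = {m3, m4, m5, m6, m7, m8}
E[recv U (~lock & ~recv)]: least fixpoint, start Z0 = Sat((~lock & ~recv)) = {m3, m4, m5, m6, m7, m8}, add states in Sat(recv) with some successor in Z. Z1 = {m1, m2, m3, m4, m5, m6, m7, m8}; fixed.
Sat(E[recv U (~lock & ~recv)]) = {m1, m2, m3, m4, m5, m6, m7, m8}
Sat(AX E[recv U (~lock & ~recv)]) = {s : every successor in {m1, m2, m3, m4, m5, m6, m7, m8}} = {m1, m2, m3, m4, m5, m6, m8}
EF (AX E[recv U (~lock & ~recv)]): least fixpoint, start Z0 = {m1, m2, m3, m4, m5, m6, m8}, add states with some successor in Z. Already a fixed point.
Sat(EF (AX E[recv U (~lock & ~recv)])) = {m1, m2, m3, m4, m5, m6, m8}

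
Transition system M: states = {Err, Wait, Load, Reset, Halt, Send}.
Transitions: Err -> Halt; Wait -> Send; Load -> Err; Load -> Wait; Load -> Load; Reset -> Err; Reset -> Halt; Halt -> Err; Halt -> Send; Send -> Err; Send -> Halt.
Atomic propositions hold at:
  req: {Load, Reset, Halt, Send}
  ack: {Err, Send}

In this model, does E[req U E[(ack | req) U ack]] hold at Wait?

No

Sat(ack | req) = {Err, Load, Reset, Halt, Send}
E[(ack | req) U ack]: least fixpoint, start Z0 = Sat(ack) = {Err, Send}, add states in Sat(ack | req) with some successor in Z. Z1 = {Err, Load, Reset, Halt, Send}; fixed.
Sat(E[(ack | req) U ack]) = {Err, Load, Reset, Halt, Send}
E[req U E[(ack | req) U ack]]: least fixpoint, start Z0 = Sat(E[(ack | req) U ack]) = {Err, Load, Reset, Halt, Send}, add states in Sat(req) with some successor in Z. Already a fixed point.
Sat(E[req U E[(ack | req) U ack]]) = {Err, Load, Reset, Halt, Send}
Wait ∉ Sat(E[req U E[(ack | req) U ack]]) = {Err, Load, Reset, Halt, Send}, so the formula does not hold at Wait.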